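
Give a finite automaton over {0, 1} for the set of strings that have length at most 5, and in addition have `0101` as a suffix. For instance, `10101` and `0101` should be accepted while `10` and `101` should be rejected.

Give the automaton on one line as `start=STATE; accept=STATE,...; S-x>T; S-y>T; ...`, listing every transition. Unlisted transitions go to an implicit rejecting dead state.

Handle the two conditions separately and then intersect. The first has 7 states tracking the input length, saturating at 6; the second has 5 states tracking how much of the suffix `0101` has currently been matched. A product state is a pair (one from each), accepting exactly when both do. Minimizing collapses redundant product states.
8 states suffice.
        0   1  
>  S0   S1  S2 
   S1   S3  S4 
   S2   S3  S5 
   S3   S5  S4 
   S4   S6  S5 
   S5   S5  S5 
   S6   S5  S7 
 * S7   S5  S5 
(> = start, * = accepting)

start=S0; accept=S7; S0-0>S1; S0-1>S2; S1-0>S3; S1-1>S4; S2-0>S3; S2-1>S5; S3-0>S5; S3-1>S4; S4-0>S6; S4-1>S5; S5-0>S5; S5-1>S5; S6-0>S5; S6-1>S7; S7-0>S5; S7-1>S5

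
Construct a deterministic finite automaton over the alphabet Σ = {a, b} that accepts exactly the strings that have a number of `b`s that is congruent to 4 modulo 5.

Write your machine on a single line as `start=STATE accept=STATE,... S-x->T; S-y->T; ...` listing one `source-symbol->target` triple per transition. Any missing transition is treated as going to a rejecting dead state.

start=s0; accept=s4; s0-a->s0; s0-b->s1; s1-a->s1; s1-b->s2; s2-a->s2; s2-b->s3; s3-a->s3; s3-b->s4; s4-a->s4; s4-b->s0

The only thing that matters is how many `b`s have appeared, reduced mod 5. Use one state per residue: s0 for 0, …, s4 for 4. Reading `b` moves to the next residue; anything else stays put. s4 is accepting.
A 5-state machine:
        a   b  
>  s0   s0  s1 
   s1   s1  s2 
   s2   s2  s3 
   s3   s3  s4 
 * s4   s4  s0 
(> = start, * = accepting)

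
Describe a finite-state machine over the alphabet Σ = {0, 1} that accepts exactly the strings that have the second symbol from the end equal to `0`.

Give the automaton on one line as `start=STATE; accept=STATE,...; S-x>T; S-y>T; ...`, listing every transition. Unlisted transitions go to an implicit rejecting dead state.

start=s0; accept=s3,s4; s0-0>s1; s0-1>s2; s1-0>s3; s1-1>s4; s2-0>s5; s2-1>s6; s3-0>s3; s3-1>s4; s4-0>s5; s4-1>s6; s5-0>s3; s5-1>s4; s6-0>s5; s6-1>s6

Because acceptance depends on a position counted from the end, the machine has to buffer the most recent 2 symbols. Make each state the string of the last up-to-2 symbols read; on input `x` shift the window left and append `x`. Accept when the buffered window has length 2 and begins with `0`.
        0   1  
>  s0   s1  s2 
   s1   s3  s4 
   s2   s5  s6 
 * s3   s3  s4 
 * s4   s5  s6 
   s5   s3  s4 
   s6   s5  s6 
(> = start, * = accepting)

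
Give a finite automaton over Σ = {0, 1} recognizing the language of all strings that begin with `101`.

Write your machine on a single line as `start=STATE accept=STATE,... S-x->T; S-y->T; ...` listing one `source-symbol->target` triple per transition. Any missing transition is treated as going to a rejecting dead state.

start=A; accept=D; A-0->E; A-1->B; B-0->C; B-1->E; C-0->E; C-1->D; D-0->D; D-1->D; E-0->E; E-1->E

Walk along `101` while the input agrees: from A take `1` to B, and so on. Any deviation drops to the rejecting sink E. Once D is reached the prefix is confirmed and every continuation is accepted.
With 5 states:
       0  1 
>  A   E  B 
   B   C  E 
   C   E  D 
 * D   D  D 
   E   E  E 
(> = start, * = accepting)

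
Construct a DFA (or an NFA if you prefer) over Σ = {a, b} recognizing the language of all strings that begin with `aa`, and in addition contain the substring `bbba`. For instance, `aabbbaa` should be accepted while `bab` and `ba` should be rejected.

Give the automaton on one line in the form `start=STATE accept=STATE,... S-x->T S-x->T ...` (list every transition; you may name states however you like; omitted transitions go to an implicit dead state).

Run two small machines in parallel and take their product. The first has 4 states tracking whether the input so far still matches the prefix `aa`; the second has 5 states tracking whether and how much of `bbba` has been seen. A product state is a pair (one from each), accepting exactly when both do. Minimizing collapses redundant product states.
With 8 states:
        a   b  
>  q0   q1  q2 
   q1   q3  q2 
   q2   q2  q2 
   q3   q3  q4 
   q4   q3  q5 
   q5   q3  q6 
   q6   q7  q6 
 * q7   q7  q7 
(> = start, * = accepting)

start=q0 accept=q7 q0-a->q1 q0-b->q2 q1-a->q3 q1-b->q2 q2-a->q2 q2-b->q2 q3-a->q3 q3-b->q4 q4-a->q3 q4-b->q5 q5-a->q3 q5-b->q6 q6-a->q7 q6-b->q6 q7-a->q7 q7-b->q7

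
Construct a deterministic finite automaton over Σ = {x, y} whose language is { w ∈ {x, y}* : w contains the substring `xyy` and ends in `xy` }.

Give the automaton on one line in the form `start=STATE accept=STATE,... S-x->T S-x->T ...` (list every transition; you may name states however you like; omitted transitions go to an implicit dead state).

Run two small machines in parallel and take their product. The first has 4 states tracking whether and how much of `xyy` has been seen; the second has 3 states tracking how much of the suffix `xy` has currently been matched. A product state is a pair (one from each), accepting exactly when both do.
A 6-state machine:
        x   y  
>  s0   s1  s0 
   s1   s1  s2 
   s2   s1  s3 
   s3   s4  s3 
   s4   s4  s5 
 * s5   s4  s3 
(> = start, * = accepting)

start=s0 accept=s5 s0-x->s1 s0-y->s0 s1-x->s1 s1-y->s2 s2-x->s1 s2-y->s3 s3-x->s4 s3-y->s3 s4-x->s4 s4-y->s5 s5-x->s4 s5-y->s3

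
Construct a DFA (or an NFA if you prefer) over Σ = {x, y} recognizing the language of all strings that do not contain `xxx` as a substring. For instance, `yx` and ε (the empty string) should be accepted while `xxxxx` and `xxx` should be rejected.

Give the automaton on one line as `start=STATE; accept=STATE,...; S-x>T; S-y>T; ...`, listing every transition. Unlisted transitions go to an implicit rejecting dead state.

This is the complement of 'contains `xxx`'. Use the same substring-matching states — S0 through S3 holding how much of `xxx` has just been matched — but flip the accepting set: everything except the trap S3 accepts.
With 4 states:
        x   y  
>* S0   S1  S0 
 * S1   S2  S0 
 * S2   S3  S0 
   S3   S3  S3 
(> = start, * = accepting)

start=S0; accept=S0,S1,S2; S0-x>S1; S0-y>S0; S1-x>S2; S1-y>S0; S2-x>S3; S2-y>S0; S3-x>S3; S3-y>S3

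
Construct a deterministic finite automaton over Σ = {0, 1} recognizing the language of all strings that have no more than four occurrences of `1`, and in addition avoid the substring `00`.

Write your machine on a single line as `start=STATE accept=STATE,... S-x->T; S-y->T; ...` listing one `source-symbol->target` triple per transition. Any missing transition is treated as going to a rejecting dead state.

Handle the two conditions separately and then intersect. The first has 6 states tracking the count of `1`s, saturating at 5; the second has 3 states tracking partial matches of the forbidden pattern `00`. A product state is a pair (one from each), accepting exactly when both do. After merging equivalent states the machine shrinks.
11 states suffice.
          0    1  
>* S0     S1   S2 
 * S1     S3   S2 
 * S2     S4   S5 
   S3     S3   S3 
 * S4     S3   S5 
 * S5     S6   S7 
 * S6     S3   S7 
 * S7     S8   S9 
 * S8     S3   S9 
 * S9    S10   S3 
 * S10    S3   S3 
(> = start, * = accepting)

start=S0; accept=S0,S1,S2,S4,S5,S6,S7,S8,S9,S10; S0-0->S1; S0-1->S2; S1-0->S3; S1-1->S2; S2-0->S4; S2-1->S5; S3-0->S3; S3-1->S3; S4-0->S3; S4-1->S5; S5-0->S6; S5-1->S7; S6-0->S3; S6-1->S7; S7-0->S8; S7-1->S9; S8-0->S3; S8-1->S9; S9-0->S10; S9-1->S3; S10-0->S3; S10-1->S3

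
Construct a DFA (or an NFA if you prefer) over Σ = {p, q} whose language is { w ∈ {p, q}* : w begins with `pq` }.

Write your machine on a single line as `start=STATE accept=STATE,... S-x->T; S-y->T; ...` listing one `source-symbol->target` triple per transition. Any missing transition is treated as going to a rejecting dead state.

start=s0; accept=s2; s0-p->s1; s0-q->s3; s1-p->s3; s1-q->s2; s2-p->s2; s2-q->s2; s3-p->s3; s3-q->s3

Walk along `pq` while the input agrees: from s0 take `p` to s1, and so on. Any deviation drops to the rejecting sink s3. Once s2 is reached the prefix is confirmed and every continuation is accepted.
With 4 states:
        p   q  
>  s0   s1  s3 
   s1   s3  s2 
 * s2   s2  s2 
   s3   s3  s3 
(> = start, * = accepting)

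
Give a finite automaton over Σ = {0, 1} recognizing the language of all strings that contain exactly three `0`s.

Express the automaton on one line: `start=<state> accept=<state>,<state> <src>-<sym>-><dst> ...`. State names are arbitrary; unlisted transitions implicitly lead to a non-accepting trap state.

start=q0 accept=q3 q0-0->q1 q0-1->q0 q1-0->q2 q1-1->q1 q2-0->q3 q2-1->q2 q3-0->q4 q3-1->q3 q4-0->q4 q4-1->q4

Count `0`s, saturating at 4: states q0 through q3 mean 0 through 3 `0`s seen; q4 means more than 3. Each `0` increments (capped at q4); other symbols loop. Accept from {q3}.
        0   1  
>  q0   q1  q0 
   q1   q2  q1 
   q2   q3  q2 
 * q3   q4  q3 
   q4   q4  q4 
(> = start, * = accepting)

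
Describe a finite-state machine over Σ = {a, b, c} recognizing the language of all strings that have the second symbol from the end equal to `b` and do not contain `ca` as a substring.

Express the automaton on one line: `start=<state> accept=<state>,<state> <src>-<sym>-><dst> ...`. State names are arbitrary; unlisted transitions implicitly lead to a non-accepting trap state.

Build one automaton per condition and run them in lockstep. One (13 states) tracks the last 2 symbols read; the other (3 states) tracks partial matches of the forbidden pattern `ca`. Each combined state is a pair, one component from each; accept when both components accept.
21 states suffice.
          a    b    c  
>  q0     q1   q2   q3 
   q1     q4   q5   q6 
   q2     q7   q8   q9 
   q3    q10  q11  q12 
   q4     q4   q5   q6 
   q5     q7   q8   q9 
   q6    q10  q11  q12 
 * q7     q4   q5   q6 
 * q8     q7   q8   q9 
 * q9    q10  q11  q12 
   q10   q13  q14  q15 
   q11    q7   q8   q9 
   q12   q10  q11  q12 
   q13   q13  q14  q15 
   q14   q16  q17  q18 
   q15   q10  q19  q20 
   q16   q13  q14  q15 
   q17   q16  q17  q18 
   q18   q10  q19  q20 
   q19   q16  q17  q18 
   q20   q10  q19  q20 
(> = start, * = accepting)

start=q0 accept=q7,q8,q9 q0-a->q1 q0-b->q2 q0-c->q3 q1-a->q4 q1-b->q5 q1-c->q6 q2-a->q7 q2-b->q8 q2-c->q9 q3-a->q10 q3-b->q11 q3-c->q12 q4-a->q4 q4-b->q5 q4-c->q6 q5-a->q7 q5-b->q8 q5-c->q9 q6-a->q10 q6-b->q11 q6-c->q12 q7-a->q4 q7-b->q5 q7-c->q6 q8-a->q7 q8-b->q8 q8-c->q9 q9-a->q10 q9-b->q11 q9-c->q12 q10-a->q13 q10-b->q14 q10-c->q15 q11-a->q7 q11-b->q8 q11-c->q9 q12-a->q10 q12-b->q11 q12-c->q12 q13-a->q13 q13-b->q14 q13-c->q15 q14-a->q16 q14-b->q17 q14-c->q18 q15-a->q10 q15-b->q19 q15-c->q20 q16-a->q13 q16-b->q14 q16-c->q15 q17-a->q16 q17-b->q17 q17-c->q18 q18-a->q10 q18-b->q19 q18-c->q20 q19-a->q16 q19-b->q17 q19-c->q18 q20-a->q10 q20-b->q19 q20-c->q20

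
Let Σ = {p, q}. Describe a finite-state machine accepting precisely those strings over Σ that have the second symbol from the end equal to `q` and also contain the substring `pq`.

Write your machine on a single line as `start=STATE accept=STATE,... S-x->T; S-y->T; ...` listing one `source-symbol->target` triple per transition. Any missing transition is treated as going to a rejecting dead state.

Handle the two conditions separately and then intersect. One (7 states) tracks the last 2 symbols read; the other (3 states) tracks whether and how much of `pq` has been seen. Each combined state is a pair, one component from each; accept when both components accept.
A 10-state machine:
        p   q  
>  s0   s1  s2 
   s1   s3  s4 
   s2   s5  s6 
   s3   s3  s4 
   s4   s7  s8 
   s5   s3  s4 
   s6   s5  s6 
 * s7   s9  s4 
 * s8   s7  s8 
   s9   s9  s4 
(> = start, * = accepting)

start=s0; accept=s7,s8; s0-p->s1; s0-q->s2; s1-p->s3; s1-q->s4; s2-p->s5; s2-q->s6; s3-p->s3; s3-q->s4; s4-p->s7; s4-q->s8; s5-p->s3; s5-q->s4; s6-p->s5; s6-q->s6; s7-p->s9; s7-q->s4; s8-p->s7; s8-q->s8; s9-p->s9; s9-q->s4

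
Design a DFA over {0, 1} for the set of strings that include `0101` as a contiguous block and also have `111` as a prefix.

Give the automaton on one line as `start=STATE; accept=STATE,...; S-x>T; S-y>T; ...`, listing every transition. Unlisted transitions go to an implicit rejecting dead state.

start=q0; accept=q8; q0-0>q1; q0-1>q2; q1-0>q1; q1-1>q1; q2-0>q1; q2-1>q3; q3-0>q1; q3-1>q4; q4-0>q5; q4-1>q4; q5-0>q5; q5-1>q6; q6-0>q7; q6-1>q4; q7-0>q5; q7-1>q8; q8-0>q8; q8-1>q8

Run two small machines in parallel and take their product. The first has 5 states tracking whether and how much of `0101` has been seen; the second has 5 states tracking whether the input so far still matches the prefix `111`. A product state is a pair (one from each), accepting exactly when both do. Equivalent product states are then merged.
9 states suffice.
        0   1  
>  q0   q1  q2 
   q1   q1  q1 
   q2   q1  q3 
   q3   q1  q4 
   q4   q5  q4 
   q5   q5  q6 
   q6   q7  q4 
   q7   q5  q8 
 * q8   q8  q8 
(> = start, * = accepting)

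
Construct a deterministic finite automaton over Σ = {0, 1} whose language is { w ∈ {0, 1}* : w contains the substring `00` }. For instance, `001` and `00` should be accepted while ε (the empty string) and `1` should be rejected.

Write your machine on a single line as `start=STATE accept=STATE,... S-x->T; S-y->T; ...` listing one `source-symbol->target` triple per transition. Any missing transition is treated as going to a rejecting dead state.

start=q0; accept=q2; q0-0->q1; q0-1->q0; q1-0->q2; q1-1->q0; q2-0->q2; q2-1->q2

States q0..q1 record the length of the longest prefix of `00` that matches the current input suffix. Reaching q2 means `00` has been seen, and we stay there forever. Accept from q2.
        0   1  
>  q0   q1  q0 
   q1   q2  q0 
 * q2   q2  q2 
(> = start, * = accepting)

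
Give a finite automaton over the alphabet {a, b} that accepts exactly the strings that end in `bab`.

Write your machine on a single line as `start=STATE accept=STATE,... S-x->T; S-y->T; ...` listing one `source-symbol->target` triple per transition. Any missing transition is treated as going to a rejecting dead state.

start=S0; accept=S3; S0-a->S0; S0-b->S1; S1-a->S2; S1-b->S1; S2-a->S0; S2-b->S3; S3-a->S2; S3-b->S1

Let each state record the length of the longest suffix of the input read so far that is also a prefix of `bab`. S1 means the last symbol is `b`; S2 means the last 2 symbols are `ba`; S3 means the last 3 symbols are `bab`. Accept only at S3, where the string currently ends in `bab`.
A 4-state machine:
        a   b  
>  S0   S0  S1 
   S1   S2  S1 
   S2   S0  S3 
 * S3   S2  S1 
(> = start, * = accepting)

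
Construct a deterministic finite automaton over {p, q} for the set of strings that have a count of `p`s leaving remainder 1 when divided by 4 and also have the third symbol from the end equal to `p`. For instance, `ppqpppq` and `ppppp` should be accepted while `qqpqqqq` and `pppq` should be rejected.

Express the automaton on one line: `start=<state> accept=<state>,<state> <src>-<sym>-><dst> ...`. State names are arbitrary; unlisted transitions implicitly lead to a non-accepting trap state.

start=A accept=F,J,M,N A-p->B A-q->A B-p->C B-q->D C-p->E C-q->C D-p->C D-q->F E-p->G E-q->H F-p->C F-q->I G-p->J G-q->K H-p->L H-q->H I-p->C I-q->I J-p->C J-q->M K-p->N K-q->A L-p->O L-q->K M-p->C M-q->F N-p->C N-q->D O-p->C O-q->M

Handle the two conditions separately and then intersect. The first has 4 states tracking the count of `p`s modulo 4; the second has 15 states tracking the last 3 symbols read. A product state is a pair (one from each), accepting exactly when both do. Equivalent product states are then merged.
With 15 states:
       p  q 
>  A   B  A 
   B   C  D 
   C   E  C 
   D   C  F 
   E   G  H 
 * F   C  I 
   G   J  K 
   H   L  H 
   I   C  I 
 * J   C  M 
   K   N  A 
   L   O  K 
 * M   C  F 
 * N   C  D 
   O   C  M 
(> = start, * = accepting)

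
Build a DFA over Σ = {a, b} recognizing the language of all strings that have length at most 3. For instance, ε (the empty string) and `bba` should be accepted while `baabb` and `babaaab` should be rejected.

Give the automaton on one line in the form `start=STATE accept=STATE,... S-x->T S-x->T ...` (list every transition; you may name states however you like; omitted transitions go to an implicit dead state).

start=q0 accept=q0,q1,q2,q3 q0-a->q1 q0-b->q1 q1-a->q2 q1-b->q2 q2-a->q3 q2-b->q3 q3-a->q4 q3-b->q4 q4-a->q4 q4-b->q4

We only need to distinguish lengths 0, 1, …, 3, and '>3'. Chain q0 → q1 → q2 → q3 → q4 on every symbol, with q4 looping. Accepting states: {q0, q1, q2, q3}.
With 5 states:
        a   b  
>* q0   q1  q1 
 * q1   q2  q2 
 * q2   q3  q3 
 * q3   q4  q4 
   q4   q4  q4 
(> = start, * = accepting)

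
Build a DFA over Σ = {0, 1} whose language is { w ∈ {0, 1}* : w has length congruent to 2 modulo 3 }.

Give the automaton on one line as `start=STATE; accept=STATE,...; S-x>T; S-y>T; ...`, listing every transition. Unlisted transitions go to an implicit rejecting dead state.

start=S0; accept=S2; S0-0>S1; S0-1>S1; S1-0>S2; S1-1>S2; S2-0>S0; S2-1>S0

Count input length modulo 3: every symbol advances one step around the cycle S0 → S1 → S2 → S0. Accept at S2.
3 states suffice.
        0   1  
>  S0   S1  S1 
   S1   S2  S2 
 * S2   S0  S0 
(> = start, * = accepting)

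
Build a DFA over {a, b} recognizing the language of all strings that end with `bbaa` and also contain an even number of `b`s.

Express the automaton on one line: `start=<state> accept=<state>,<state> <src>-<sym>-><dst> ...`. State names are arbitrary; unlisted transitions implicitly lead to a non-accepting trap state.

Handle the two conditions separately and then intersect. The first has 5 states tracking how much of the suffix `bbaa` has currently been matched; the second has 2 states tracking the count of `b`s modulo 2. A product state is a pair (one from each), accepting exactly when both do. After merging equivalent states the machine shrinks.
        a   b  
>  q0   q0  q1 
   q1   q2  q3 
   q2   q2  q0 
   q3   q4  q1 
   q4   q5  q1 
 * q5   q0  q1 
(> = start, * = accepting)

start=q0 accept=q5 q0-a->q0 q0-b->q1 q1-a->q2 q1-b->q3 q2-a->q2 q2-b->q0 q3-a->q4 q3-b->q1 q4-a->q5 q4-b->q1 q5-a->q0 q5-b->q1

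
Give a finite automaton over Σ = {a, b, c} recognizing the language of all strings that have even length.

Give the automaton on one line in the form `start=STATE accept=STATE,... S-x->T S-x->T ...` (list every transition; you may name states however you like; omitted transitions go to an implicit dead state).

start=S0 accept=S0 S0-a->S1 S0-b->S1 S0-c->S1 S1-a->S0 S1-b->S0 S1-c->S0

Only the length mod 2 matters, so use a 2-cycle: from any state, every input symbol moves to the next state, wrapping S1 back to S0. Mark S0 accepting.
A 2-state machine:
        a   b   c  
>* S0   S1  S1  S1 
   S1   S0  S0  S0 
(> = start, * = accepting)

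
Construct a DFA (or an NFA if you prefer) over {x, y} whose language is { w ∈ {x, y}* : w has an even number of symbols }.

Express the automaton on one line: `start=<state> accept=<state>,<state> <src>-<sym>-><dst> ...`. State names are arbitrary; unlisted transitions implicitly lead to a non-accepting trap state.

Count input length modulo 2: every symbol advances one step around the cycle S0 → S1 → S0. Accept at S0.
With 2 states:
        x   y  
>* S0   S1  S1 
   S1   S0  S0 
(> = start, * = accepting)

start=S0 accept=S0 S0-x->S1 S0-y->S1 S1-x->S0 S1-y->S0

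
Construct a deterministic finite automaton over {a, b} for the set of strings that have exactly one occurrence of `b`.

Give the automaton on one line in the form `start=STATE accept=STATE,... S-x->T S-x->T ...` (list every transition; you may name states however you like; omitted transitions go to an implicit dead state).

start=q0 accept=q1 q0-a->q0 q0-b->q1 q1-a->q1 q1-b->q2 q2-a->q2 q2-b->q2

Only the number of `b`s matters, and only up to 2. Make a chain q0 → q1 → q2 advanced by each `b` (with q2 absorbing); every other symbol self-loops. The accepting set is {q1}.
3 states suffice.
        a   b  
>  q0   q0  q1 
 * q1   q1  q2 
   q2   q2  q2 
(> = start, * = accepting)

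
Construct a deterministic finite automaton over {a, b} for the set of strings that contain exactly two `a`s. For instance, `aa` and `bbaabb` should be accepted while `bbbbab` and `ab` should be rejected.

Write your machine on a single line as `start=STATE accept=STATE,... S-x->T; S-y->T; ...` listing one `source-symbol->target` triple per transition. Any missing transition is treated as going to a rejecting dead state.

Count `a`s, saturating at 3: states q0 through q2 mean 0 through 2 `a`s seen; q3 means more than 2. Each `a` increments (capped at q3); other symbols loop. Accept from {q2}.
        a   b  
>  q0   q1  q0 
   q1   q2  q1 
 * q2   q3  q2 
   q3   q3  q3 
(> = start, * = accepting)

start=q0; accept=q2; q0-a->q1; q0-b->q0; q1-a->q2; q1-b->q1; q2-a->q3; q2-b->q2; q3-a->q3; q3-b->q3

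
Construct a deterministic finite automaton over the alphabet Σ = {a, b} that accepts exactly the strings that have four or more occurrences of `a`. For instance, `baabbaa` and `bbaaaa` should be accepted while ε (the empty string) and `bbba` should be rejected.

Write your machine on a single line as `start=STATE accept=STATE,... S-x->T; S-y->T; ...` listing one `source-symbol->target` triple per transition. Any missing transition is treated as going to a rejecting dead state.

start=S0; accept=S4,S5; S0-a->S1; S0-b->S0; S1-a->S2; S1-b->S1; S2-a->S3; S2-b->S2; S3-a->S4; S3-b->S3; S4-a->S5; S4-b->S4; S5-a->S5; S5-b->S5

Only the number of `a`s matters, and only up to 5. Make a chain S0 → S1 → S2 → S3 → S4 → S5 advanced by each `a` (with S5 absorbing); every other symbol self-loops. The accepting set is {S4, S5}.
With 6 states:
        a   b  
>  S0   S1  S0 
   S1   S2  S1 
   S2   S3  S2 
   S3   S4  S3 
 * S4   S5  S4 
 * S5   S5  S5 
(> = start, * = accepting)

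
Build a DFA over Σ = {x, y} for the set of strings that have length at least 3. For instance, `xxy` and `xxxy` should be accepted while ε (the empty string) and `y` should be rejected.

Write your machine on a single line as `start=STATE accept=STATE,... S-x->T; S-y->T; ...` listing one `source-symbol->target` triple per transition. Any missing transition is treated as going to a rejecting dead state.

Count input length up to 4: every symbol moves from s0 toward s4, which means 'more than 3' and absorbs. Accept from {s3, s4}.
With 5 states:
        x   y  
>  s0   s1  s1 
   s1   s2  s2 
   s2   s3  s3 
 * s3   s4  s4 
 * s4   s4  s4 
(> = start, * = accepting)

start=s0; accept=s3,s4; s0-x->s1; s0-y->s1; s1-x->s2; s1-y->s2; s2-x->s3; s2-y->s3; s3-x->s4; s3-y->s4; s4-x->s4; s4-y->s4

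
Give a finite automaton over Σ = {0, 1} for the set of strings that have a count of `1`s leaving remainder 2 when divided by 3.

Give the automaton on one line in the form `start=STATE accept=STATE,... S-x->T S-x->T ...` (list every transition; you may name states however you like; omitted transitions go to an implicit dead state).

The only thing that matters is how many `1`s have appeared, reduced mod 3. Use one state per residue: s0 for 0, …, s2 for 2. Reading `1` moves to the next residue; anything else stays put. s2 is accepting.
With 3 states:
        0   1  
>  s0   s0  s1 
   s1   s1  s2 
 * s2   s2  s0 
(> = start, * = accepting)

start=s0 accept=s2 s0-0->s0 s0-1->s1 s1-0->s1 s1-1->s2 s2-0->s2 s2-1->s0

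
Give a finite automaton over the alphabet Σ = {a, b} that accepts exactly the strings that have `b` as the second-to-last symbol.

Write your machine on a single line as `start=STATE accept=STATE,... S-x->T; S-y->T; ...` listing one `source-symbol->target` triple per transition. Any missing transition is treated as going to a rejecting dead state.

start=s0; accept=s5,s6; s0-a->s1; s0-b->s2; s1-a->s3; s1-b->s4; s2-a->s5; s2-b->s6; s3-a->s3; s3-b->s4; s4-a->s5; s4-b->s6; s5-a->s3; s5-b->s4; s6-a->s5; s6-b->s6

A DFA must remember the last 2 symbols (since which symbol is second-to-last isn't known until the input ends). Use one state per possible window of the last ≤2 symbols; accept from those whose window starts with `b`.
With 7 states:
        a   b  
>  s0   s1  s2 
   s1   s3  s4 
   s2   s5  s6 
   s3   s3  s4 
   s4   s5  s6 
 * s5   s3  s4 
 * s6   s5  s6 
(> = start, * = accepting)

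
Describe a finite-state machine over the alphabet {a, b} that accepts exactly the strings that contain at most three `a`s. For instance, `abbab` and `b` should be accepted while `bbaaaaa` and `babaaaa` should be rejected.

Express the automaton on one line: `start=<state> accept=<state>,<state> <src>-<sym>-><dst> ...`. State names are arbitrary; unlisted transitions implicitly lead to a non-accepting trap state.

Count `a`s, saturating at 4: states q0 through q3 mean 0 through 3 `a`s seen; q4 means more than 3. Each `a` increments (capped at q4); other symbols loop. Accept from {q0, q1, q2, q3}.
        a   b  
>* q0   q1  q0 
 * q1   q2  q1 
 * q2   q3  q2 
 * q3   q4  q3 
   q4   q4  q4 
(> = start, * = accepting)

start=q0 accept=q0,q1,q2,q3 q0-a->q1 q0-b->q0 q1-a->q2 q1-b->q1 q2-a->q3 q2-b->q2 q3-a->q4 q3-b->q3 q4-a->q4 q4-b->q4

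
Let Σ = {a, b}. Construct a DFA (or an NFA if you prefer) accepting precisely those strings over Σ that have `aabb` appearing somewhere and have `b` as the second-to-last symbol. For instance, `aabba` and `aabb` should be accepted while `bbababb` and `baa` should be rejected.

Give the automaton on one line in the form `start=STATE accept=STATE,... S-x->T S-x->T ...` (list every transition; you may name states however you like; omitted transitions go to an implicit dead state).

start=S0 accept=S4,S5 S0-a->S1 S0-b->S0 S1-a->S2 S1-b->S0 S2-a->S2 S2-b->S3 S3-a->S1 S3-b->S4 S4-a->S5 S4-b->S4 S5-a->S6 S5-b->S7 S6-a->S6 S6-b->S7 S7-a->S5 S7-b->S4

Run two small machines in parallel and take their product. One (5 states) tracks whether and how much of `aabb` has been seen; the other (7 states) tracks the last 2 symbols read. Each combined state is a pair, one component from each; accept when both components accept. After merging equivalent states the machine shrinks.
With 8 states:
        a   b  
>  S0   S1  S0 
   S1   S2  S0 
   S2   S2  S3 
   S3   S1  S4 
 * S4   S5  S4 
 * S5   S6  S7 
   S6   S6  S7 
   S7   S5  S4 
(> = start, * = accepting)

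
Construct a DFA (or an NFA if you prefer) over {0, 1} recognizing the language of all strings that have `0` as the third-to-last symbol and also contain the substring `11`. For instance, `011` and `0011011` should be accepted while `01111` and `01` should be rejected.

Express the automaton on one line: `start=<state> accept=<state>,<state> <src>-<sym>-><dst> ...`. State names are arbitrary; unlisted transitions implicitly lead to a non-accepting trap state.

Handle the two conditions separately and then intersect. The first has 15 states tracking the last 3 symbols read; the second has 3 states tracking whether and how much of `11` has been seen. A product state is a pair (one from each), accepting exactly when both do. Minimizing collapses redundant product states.
With 12 states:
          0    1  
>  q0     q1   q2 
   q1     q1   q3 
   q2     q1   q4 
   q3     q1   q5 
   q4     q6   q4 
 * q5     q6   q4 
   q6     q7   q8 
   q7     q9  q10 
   q8    q11   q5 
 * q9     q9  q10 
 * q10   q11   q5 
 * q11    q7   q8 
(> = start, * = accepting)

start=q0 accept=q5,q9,q10,q11 q0-0->q1 q0-1->q2 q1-0->q1 q1-1->q3 q2-0->q1 q2-1->q4 q3-0->q1 q3-1->q5 q4-0->q6 q4-1->q4 q5-0->q6 q5-1->q4 q6-0->q7 q6-1->q8 q7-0->q9 q7-1->q10 q8-0->q11 q8-1->q5 q9-0->q9 q9-1->q10 q10-0->q11 q10-1->q5 q11-0->q7 q11-1->q8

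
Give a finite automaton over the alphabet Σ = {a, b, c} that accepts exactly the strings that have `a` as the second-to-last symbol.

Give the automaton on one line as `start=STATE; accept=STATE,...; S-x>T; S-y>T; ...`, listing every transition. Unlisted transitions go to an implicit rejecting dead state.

A DFA must remember the last 2 symbols (since which symbol is second-to-last isn't known until the input ends). Use one state per possible window of the last ≤2 symbols; accept from those whose window starts with `a`.
13 states suffice.
          a    b    c  
>  S0     S1   S2   S3 
   S1     S4   S5   S6 
   S2     S7   S8   S9 
   S3    S10  S11  S12 
 * S4     S4   S5   S6 
 * S5     S7   S8   S9 
 * S6    S10  S11  S12 
   S7     S4   S5   S6 
   S8     S7   S8   S9 
   S9    S10  S11  S12 
   S10    S4   S5   S6 
   S11    S7   S8   S9 
   S12   S10  S11  S12 
(> = start, * = accepting)

start=S0; accept=S4,S5,S6; S0-a>S1; S0-b>S2; S0-c>S3; S1-a>S4; S1-b>S5; S1-c>S6; S2-a>S7; S2-b>S8; S2-c>S9; S3-a>S10; S3-b>S11; S3-c>S12; S4-a>S4; S4-b>S5; S4-c>S6; S5-a>S7; S5-b>S8; S5-c>S9; S6-a>S10; S6-b>S11; S6-c>S12; S7-a>S4; S7-b>S5; S7-c>S6; S8-a>S7; S8-b>S8; S8-c>S9; S9-a>S10; S9-b>S11; S9-c>S12; S10-a>S4; S10-b>S5; S10-c>S6; S11-a>S7; S11-b>S8; S11-c>S9; S12-a>S10; S12-b>S11; S12-c>S12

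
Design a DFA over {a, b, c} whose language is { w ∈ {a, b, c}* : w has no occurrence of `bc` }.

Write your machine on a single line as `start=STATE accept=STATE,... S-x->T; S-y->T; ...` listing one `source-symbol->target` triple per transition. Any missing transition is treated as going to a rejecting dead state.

start=q0; accept=q0,q1; q0-a->q0; q0-b->q1; q0-c->q0; q1-a->q0; q1-b->q1; q1-c->q2; q2-a->q2; q2-b->q2; q2-c->q2

This is the complement of 'contains `bc`'. Use the same substring-matching states — q0 through q2 holding how much of `bc` has just been matched — but flip the accepting set: everything except the trap q2 accepts.
3 states suffice.
        a   b   c  
>* q0   q0  q1  q0 
 * q1   q0  q1  q2 
   q2   q2  q2  q2 
(> = start, * = accepting)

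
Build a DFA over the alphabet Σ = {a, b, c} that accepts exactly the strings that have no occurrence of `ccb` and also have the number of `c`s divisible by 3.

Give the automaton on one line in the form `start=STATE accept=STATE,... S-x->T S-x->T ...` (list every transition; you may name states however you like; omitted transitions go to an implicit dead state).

start=s0 accept=s0,s7,s8 s0-a->s0 s0-b->s0 s0-c->s1 s1-a->s2 s1-b->s2 s1-c->s3 s2-a->s2 s2-b->s2 s2-c->s4 s3-a->s5 s3-b->s6 s3-c->s7 s4-a->s5 s4-b->s5 s4-c->s7 s5-a->s5 s5-b->s5 s5-c->s8 s6-a->s6 s6-b->s6 s6-c->s9 s7-a->s0 s7-b->s9 s7-c->s10 s8-a->s0 s8-b->s0 s8-c->s10 s9-a->s9 s9-b->s9 s9-c->s11 s10-a->s2 s10-b->s11 s10-c->s3 s11-a->s11 s11-b->s11 s11-c->s6

Build one automaton per condition and run them in lockstep. One (4 states) tracks partial matches of the forbidden pattern `ccb`; the other (3 states) tracks the count of `c`s modulo 3. Each combined state is a pair, one component from each; accept when both components accept.
With 12 states:
          a    b    c  
>* s0     s0   s0   s1 
   s1     s2   s2   s3 
   s2     s2   s2   s4 
   s3     s5   s6   s7 
   s4     s5   s5   s7 
   s5     s5   s5   s8 
   s6     s6   s6   s9 
 * s7     s0   s9  s10 
 * s8     s0   s0  s10 
   s9     s9   s9  s11 
   s10    s2  s11   s3 
   s11   s11  s11   s6 
(> = start, * = accepting)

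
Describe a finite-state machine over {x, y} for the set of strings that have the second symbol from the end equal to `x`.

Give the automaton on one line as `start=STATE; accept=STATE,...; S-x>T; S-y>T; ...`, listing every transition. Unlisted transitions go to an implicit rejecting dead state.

start=A; accept=D,E; A-x>B; A-y>C; B-x>D; B-y>E; C-x>F; C-y>G; D-x>D; D-y>E; E-x>F; E-y>G; F-x>D; F-y>E; G-x>F; G-y>G

A DFA must remember the last 2 symbols (since which symbol is second-to-last isn't known until the input ends). Use one state per possible window of the last ≤2 symbols; accept from those whose window starts with `x`.
A 7-state machine:
       x  y 
>  A   B  C 
   B   D  E 
   C   F  G 
 * D   D  E 
 * E   F  G 
   F   D  E 
   G   F  G 
(> = start, * = accepting)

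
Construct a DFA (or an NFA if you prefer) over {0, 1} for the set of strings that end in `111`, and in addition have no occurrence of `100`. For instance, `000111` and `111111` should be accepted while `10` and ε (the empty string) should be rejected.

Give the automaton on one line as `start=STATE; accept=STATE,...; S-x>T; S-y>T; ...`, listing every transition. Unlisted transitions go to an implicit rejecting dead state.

Handle the two conditions separately and then intersect. One (4 states) tracks how much of the suffix `111` has currently been matched; the other (4 states) tracks partial matches of the forbidden pattern `100`. Each combined state is a pair, one component from each; accept when both components accept.
9 states suffice.
        0   1  
>  q0   q0  q1 
   q1   q2  q3 
   q2   q4  q1 
   q3   q2  q5 
   q4   q4  q6 
 * q5   q2  q5 
   q6   q4  q7 
   q7   q4  q8 
   q8   q4  q8 
(> = start, * = accepting)

start=q0; accept=q5; q0-0>q0; q0-1>q1; q1-0>q2; q1-1>q3; q2-0>q4; q2-1>q1; q3-0>q2; q3-1>q5; q4-0>q4; q4-1>q6; q5-0>q2; q5-1>q5; q6-0>q4; q6-1>q7; q7-0>q4; q7-1>q8; q8-0>q4; q8-1>q8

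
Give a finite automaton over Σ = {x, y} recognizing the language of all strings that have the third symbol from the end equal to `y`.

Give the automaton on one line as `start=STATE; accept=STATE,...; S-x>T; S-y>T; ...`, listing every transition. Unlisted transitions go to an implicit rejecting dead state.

start=s0; accept=s11,s12,s13,s14; s0-x>s1; s0-y>s2; s1-x>s3; s1-y>s4; s2-x>s5; s2-y>s6; s3-x>s7; s3-y>s8; s4-x>s9; s4-y>s10; s5-x>s11; s5-y>s12; s6-x>s13; s6-y>s14; s7-x>s7; s7-y>s8; s8-x>s9; s8-y>s10; s9-x>s11; s9-y>s12; s10-x>s13; s10-y>s14; s11-x>s7; s11-y>s8; s12-x>s9; s12-y>s10; s13-x>s11; s13-y>s12; s14-x>s13; s14-y>s14

A DFA must remember the last 3 symbols (since which symbol is third-to-last isn't known until the input ends). Use one state per possible window of the last ≤3 symbols; accept from those whose window starts with `y`.
A 15-state machine:
          x    y  
>  s0     s1   s2 
   s1     s3   s4 
   s2     s5   s6 
   s3     s7   s8 
   s4     s9  s10 
   s5    s11  s12 
   s6    s13  s14 
   s7     s7   s8 
   s8     s9  s10 
   s9    s11  s12 
   s10   s13  s14 
 * s11    s7   s8 
 * s12    s9  s10 
 * s13   s11  s12 
 * s14   s13  s14 
(> = start, * = accepting)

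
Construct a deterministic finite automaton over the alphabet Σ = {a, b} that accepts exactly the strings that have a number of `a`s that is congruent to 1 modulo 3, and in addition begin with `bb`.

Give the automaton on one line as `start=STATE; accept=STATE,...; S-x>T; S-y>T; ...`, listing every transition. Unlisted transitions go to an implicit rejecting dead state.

start=S0; accept=S4; S0-a>S1; S0-b>S2; S1-a>S1; S1-b>S1; S2-a>S1; S2-b>S3; S3-a>S4; S3-b>S3; S4-a>S5; S4-b>S4; S5-a>S3; S5-b>S5

Run two small machines in parallel and take their product. One (3 states) tracks the count of `a`s modulo 3; the other (4 states) tracks whether the input so far still matches the prefix `bb`. Each combined state is a pair, one component from each; accept when both components accept. Equivalent product states are then merged.
6 states suffice.
        a   b  
>  S0   S1  S2 
   S1   S1  S1 
   S2   S1  S3 
   S3   S4  S3 
 * S4   S5  S4 
   S5   S3  S5 
(> = start, * = accepting)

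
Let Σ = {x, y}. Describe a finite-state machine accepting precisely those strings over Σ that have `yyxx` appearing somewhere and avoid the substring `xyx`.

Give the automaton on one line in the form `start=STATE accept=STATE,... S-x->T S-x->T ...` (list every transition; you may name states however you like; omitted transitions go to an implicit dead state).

start=S0 accept=S8,S10,S13 S0-x->S1 S0-y->S2 S1-x->S1 S1-y->S3 S2-x->S1 S2-y->S4 S3-x->S5 S3-y->S4 S4-x->S6 S4-y->S4 S5-x->S5 S5-y->S7 S6-x->S8 S6-y->S3 S7-x->S5 S7-y->S9 S8-x->S8 S8-y->S10 S9-x->S11 S9-y->S9 S10-x->S12 S10-y->S13 S11-x->S12 S11-y->S7 S12-x->S12 S12-y->S12 S13-x->S8 S13-y->S13

Handle the two conditions separately and then intersect. The first has 5 states tracking whether and how much of `yyxx` has been seen; the second has 4 states tracking partial matches of the forbidden pattern `xyx`. A product state is a pair (one from each), accepting exactly when both do.
A 14-state machine:
          x    y  
>  S0     S1   S2 
   S1     S1   S3 
   S2     S1   S4 
   S3     S5   S4 
   S4     S6   S4 
   S5     S5   S7 
   S6     S8   S3 
   S7     S5   S9 
 * S8     S8  S10 
   S9    S11   S9 
 * S10   S12  S13 
   S11   S12   S7 
   S12   S12  S12 
 * S13    S8  S13 
(> = start, * = accepting)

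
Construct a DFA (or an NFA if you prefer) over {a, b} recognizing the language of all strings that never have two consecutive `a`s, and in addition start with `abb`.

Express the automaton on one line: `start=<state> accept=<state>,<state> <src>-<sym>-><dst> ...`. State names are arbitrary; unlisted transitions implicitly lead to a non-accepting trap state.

start=s0 accept=s6,s7 s0-a->s1 s0-b->s2 s1-a->s3 s1-b->s4 s2-a->s5 s2-b->s2 s3-a->s3 s3-b->s3 s4-a->s5 s4-b->s6 s5-a->s3 s5-b->s2 s6-a->s7 s6-b->s6 s7-a->s8 s7-b->s6 s8-a->s8 s8-b->s8

Run two small machines in parallel and take their product. One (3 states) tracks partial matches of the forbidden pattern `aa`; the other (5 states) tracks whether the input so far still matches the prefix `abb`. Each combined state is a pair, one component from each; accept when both components accept.
With 9 states:
        a   b  
>  s0   s1  s2 
   s1   s3  s4 
   s2   s5  s2 
   s3   s3  s3 
   s4   s5  s6 
   s5   s3  s2 
 * s6   s7  s6 
 * s7   s8  s6 
   s8   s8  s8 
(> = start, * = accepting)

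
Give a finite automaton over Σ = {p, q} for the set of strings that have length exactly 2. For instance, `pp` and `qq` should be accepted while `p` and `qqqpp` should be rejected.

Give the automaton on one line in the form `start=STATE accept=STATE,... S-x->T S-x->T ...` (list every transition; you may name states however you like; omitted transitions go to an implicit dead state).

start=s0 accept=s2 s0-p->s1 s0-q->s1 s1-p->s2 s1-q->s2 s2-p->s3 s2-q->s3 s3-p->s3 s3-q->s3

We only need to distinguish lengths 0, 1, …, 2, and '>2'. Chain s0 → s1 → s2 → s3 on every symbol, with s3 looping. Accepting states: {s2}.
4 states suffice.
        p   q  
>  s0   s1  s1 
   s1   s2  s2 
 * s2   s3  s3 
   s3   s3  s3 
(> = start, * = accepting)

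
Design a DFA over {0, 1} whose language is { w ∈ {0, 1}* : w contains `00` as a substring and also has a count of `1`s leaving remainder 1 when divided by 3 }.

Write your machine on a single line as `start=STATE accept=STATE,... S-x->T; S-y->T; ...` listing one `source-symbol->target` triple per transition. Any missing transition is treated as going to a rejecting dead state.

start=s0; accept=s6; s0-0->s1; s0-1->s2; s1-0->s3; s1-1->s2; s2-0->s4; s2-1->s5; s3-0->s3; s3-1->s6; s4-0->s6; s4-1->s5; s5-0->s7; s5-1->s0; s6-0->s6; s6-1->s8; s7-0->s8; s7-1->s0; s8-0->s8; s8-1->s3

Build one automaton per condition and run them in lockstep. The first has 3 states tracking whether and how much of `00` has been seen; the second has 3 states tracking the count of `1`s modulo 3. A product state is a pair (one from each), accepting exactly when both do.
9 states suffice.
        0   1  
>  s0   s1  s2 
   s1   s3  s2 
   s2   s4  s5 
   s3   s3  s6 
   s4   s6  s5 
   s5   s7  s0 
 * s6   s6  s8 
   s7   s8  s0 
   s8   s8  s3 
(> = start, * = accepting)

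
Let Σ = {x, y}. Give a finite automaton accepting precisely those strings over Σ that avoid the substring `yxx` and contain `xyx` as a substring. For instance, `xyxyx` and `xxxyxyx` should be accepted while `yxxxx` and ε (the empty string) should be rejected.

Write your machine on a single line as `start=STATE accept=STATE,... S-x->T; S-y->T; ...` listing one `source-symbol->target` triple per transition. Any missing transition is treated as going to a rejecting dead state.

Handle the two conditions separately and then intersect. One (4 states) tracks partial matches of the forbidden pattern `yxx`; the other (4 states) tracks whether and how much of `xyx` has been seen. Each combined state is a pair, one component from each; accept when both components accept.
11 states suffice.
       x  y 
>  A   B  C 
   B   B  D 
   C   E  C 
   D   F  C 
   E   G  D 
 * F   H  I 
   G   G  J 
   H   H  H 
 * I   F  I 
   J   H  K 
   K   G  K 
(> = start, * = accepting)

start=A; accept=F,I; A-x->B; A-y->C; B-x->B; B-y->D; C-x->E; C-y->C; D-x->F; D-y->C; E-x->G; E-y->D; F-x->H; F-y->I; G-x->G; G-y->J; H-x->H; H-y->H; I-x->F; I-y->I; J-x->H; J-y->K; K-x->G; K-y->K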